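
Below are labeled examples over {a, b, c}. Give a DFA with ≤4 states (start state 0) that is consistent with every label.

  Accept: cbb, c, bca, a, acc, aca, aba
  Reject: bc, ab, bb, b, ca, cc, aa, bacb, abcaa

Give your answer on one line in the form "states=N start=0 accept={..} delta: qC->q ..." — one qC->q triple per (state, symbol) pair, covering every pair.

states=4 start=0 accept={1} delta: 0a->1 0b->2 0c->1 1a->0 1b->3 1c->0 2a->0 2b->0 2c->0 3a->1 3b->1 3c->0

Grow the machine one transition at a time. Run the examples from 0; the earliest place one falls off (shortest prefix, ties alphabetical) gets sent to the lowest-numbered state that keeps every Accept/Reject pair distinguishable — a pair clashes when both reach the same state with identical unread suffix — and to a fresh state only if none does.
a: 0a undefined. 0a->0: no, a/aa meet in 0. Open state 1: 0a->1.
b: 0b undefined. 0b->0: no, c/bc meet in 0 with "c" left. 0b->1: no, a/b meet in 1. Open state 2: 0b->2.
c: 0c undefined. 0c->0: no, cbb/bb meet in 2 with "b" left. 0c->1: ok.
aa: 1a undefined. 1a->0: ok.
ab: 1b undefined. 1b->0: no, cbb/b meet in 2. 1b->1: no, cbb/ab meet in 1. 1b->2: no, cbb/bb meet in 2 with "b" left. Open state 3: 1b->3.
ac: 1c undefined. 1c->0: ok.
ba: 2a undefined. 2a->0: ok.
bb: 2b undefined. 2b->0: ok.
bc: 2c undefined. 2c->0: ok.
aba: 3a undefined. 3a->0: no, aba/bc meet in 0. 3a->1: ok.
abc: 3c undefined. 3c->0: ok.
cbb: 3b undefined. 3b->0: no, cbb/bc meet in 0. 3b->1: ok.
All examples now run through 4 states with every (state, symbol) defined. Accept strings end in {1}, Reject strings end in {0,2,3}; accept={1}.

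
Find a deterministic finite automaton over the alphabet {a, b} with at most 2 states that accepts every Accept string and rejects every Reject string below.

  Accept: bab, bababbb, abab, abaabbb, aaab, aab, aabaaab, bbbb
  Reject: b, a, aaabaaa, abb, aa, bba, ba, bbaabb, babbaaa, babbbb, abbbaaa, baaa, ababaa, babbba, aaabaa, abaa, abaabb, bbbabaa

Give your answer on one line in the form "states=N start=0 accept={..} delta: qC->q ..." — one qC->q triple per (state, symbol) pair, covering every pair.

State merging on the prefix tree: take the shortest (then alphabetical) example prefix whose next move is undefined and point that move at state 0, else 1, else 2, ...; a target is out if some Accept/Reject pair would then sit in one state with the same input left (inseparable). If every existing state is out, open a new one.
a: 0a undefined. 0a->0: no, aaab/b meet in 0 with "b" left. Open state 1: 0a->1.
b: 0b undefined. 0b->0: no, bbbb/b meet in 0. 0b->1: ok.
aa: 1a undefined. 1a->0: no, bab/b meet in 1. 1a->1: ok.
ab: 1b undefined. 1b->0: ok.
All examples now run through 2 states with every (state, symbol) defined. Accept strings end in {0}, Reject strings end in {1}; accept={0}.

states=2 start=0 accept={0} delta: 0a->1 0b->1 1a->1 1b->0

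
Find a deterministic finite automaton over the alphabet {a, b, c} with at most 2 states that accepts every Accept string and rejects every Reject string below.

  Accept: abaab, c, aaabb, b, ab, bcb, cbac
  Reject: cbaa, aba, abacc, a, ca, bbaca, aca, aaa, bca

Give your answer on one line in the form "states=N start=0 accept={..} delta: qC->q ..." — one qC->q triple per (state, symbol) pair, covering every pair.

states=2 start=0 accept={1} delta: 0a->0 0b->1 0c->1 1a->0 1b->1 1c->0

Grow the machine one transition at a time. Run the examples from 0; the earliest place one falls off (shortest prefix, ties alphabetical) gets sent to the lowest-numbered state that keeps every Accept/Reject pair distinguishable — a pair clashes when both reach the same state with identical unread suffix — and to a fresh state only if none does.
a: 0a undefined. 0a->0: ok.
b: 0b undefined. 0b->0: no, abaab/aba meet in 0. Open state 1: 0b->1.
c: 0c undefined. 0c->0: no, c/a meet in 0. 0c->1: ok.
bb: 1b undefined. 1b->0: no, aaabb/cbaa meet in 0. 1b->1: ok.
bc: 1c undefined. 1c->0: ok.
ca: 1a undefined. 1a->0: ok.
All examples now run through 2 states with every (state, symbol) defined. Accept strings end in {1}, Reject strings end in {0}; accept={1}.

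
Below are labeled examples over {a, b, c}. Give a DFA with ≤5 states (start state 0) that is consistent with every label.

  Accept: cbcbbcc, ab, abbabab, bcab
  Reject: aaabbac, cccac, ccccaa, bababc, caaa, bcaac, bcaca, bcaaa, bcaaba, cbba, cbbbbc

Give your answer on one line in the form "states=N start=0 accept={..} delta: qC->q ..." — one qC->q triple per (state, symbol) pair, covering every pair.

Fold the examples into a partial DFA from state 0: repeatedly fix the first undefined (state, symbol) met by the shortest-then-alphabetical prefix, trying targets in increasing order and rejecting any under which an Accept and a Reject string meet in one state with the same remainder; add a state when all current targets are rejected. Accepting states are where Accept strings end.
a: 0a undefined. 0a->0: ok.
b: 0b undefined. 0b->0: ok.
c: 0c undefined. 0c->0: no, cbcbbcc/aaabbac meet in 0. Open state 1: 0c->1.
ca: 1a undefined. 1a->0: no, ab/caaa meet in 0. 1a->1: ok.
cb: 1b undefined. 1b->0: no, cbcbbcc/bcaac meet in 1 with "c" left. 1b->1: no, bcab/aaabbac meet in 1. Open state 2: 1b->2.
cc: 1c undefined. 1c->0: no, ab/cccac meet in 0. 1c->1: ok.
cbb: 2b undefined. 2b->0: no, ab/cbba meet in 0. 2b->1: ok.
cbc: 2c undefined. 2c->0: no, cbcbbcc/aaabbac meet in 1. 2c->1: no, cbcbbcc/aaabbac meet in 1. 2c->2: ok.
bcaaba: 2a undefined. 2a->0: no, ab/bcaaba meet in 0. 2a->1: ok.
All examples now run through 3 states with every (state, symbol) defined. Accept strings end in {0,2}, Reject strings end in {1}; accept={0,2}.

states=3 start=0 accept={0,2} delta: 0a->0 0b->0 0c->1 1a->1 1b->2 1c->1 2a->1 2b->1 2c->2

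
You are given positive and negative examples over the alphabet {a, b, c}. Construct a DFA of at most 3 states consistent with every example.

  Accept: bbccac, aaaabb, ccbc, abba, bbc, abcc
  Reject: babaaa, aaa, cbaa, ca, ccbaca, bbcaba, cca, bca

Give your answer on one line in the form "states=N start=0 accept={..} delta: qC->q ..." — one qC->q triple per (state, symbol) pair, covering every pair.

states=3 start=0 accept={1,2} delta: 0a->0 0b->1 0c->0 1a->0 1b->2 1c->1 2a->2 2b->0 2c->2

Fold the examples into a partial DFA from state 0: repeatedly fix the first undefined (state, symbol) met by the shortest-then-alphabetical prefix, trying targets in increasing order and rejecting any under which an Accept and a Reject string meet in one state with the same remainder; add a state when all current targets are rejected. Accepting states are where Accept strings end.
a: 0a undefined. 0a->0: ok.
b: 0b undefined. 0b->0: no, aaaabb/babaaa meet in 0. Open state 1: 0b->1.
c: 0c undefined. 0c->0: ok.
ba: 1a undefined. 1a->0: ok.
bb: 1b undefined. 1b->0: no, bbccac/babaaa meet in 0. 1b->1: no, abba/babaaa meet in 0. Open state 2: 1b->2.
bc: 1c undefined. 1c->0: no, ccbc/babaaa meet in 0. 1c->1: ok.
bbc: 2c undefined. 2c->0: no, bbccac/babaaa meet in 0. 2c->1: no, bbccac/babaaa meet in 0. 2c->2: ok.
abba: 2a undefined. 2a->0: no, bbccac/babaaa meet in 0. 2a->1: no, bbccac/bbcaba meet in 1. 2a->2: ok.
bbcab: 2b undefined. 2b->0: ok.
All examples now run through 3 states with every (state, symbol) defined. Accept strings end in {1,2}, Reject strings end in {0}; accept={1,2}.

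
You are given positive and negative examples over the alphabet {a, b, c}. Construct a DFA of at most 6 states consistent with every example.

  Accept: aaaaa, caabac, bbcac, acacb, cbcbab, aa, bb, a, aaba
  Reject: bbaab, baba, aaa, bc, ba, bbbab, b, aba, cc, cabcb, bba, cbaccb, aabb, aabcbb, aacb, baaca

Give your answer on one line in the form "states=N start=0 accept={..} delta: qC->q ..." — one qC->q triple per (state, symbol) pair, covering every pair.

Grow the machine one transition at a time. Run the examples from 0; the earliest place one falls off (shortest prefix, ties alphabetical) gets sent to the lowest-numbered state that keeps every Accept/Reject pair distinguishable — a pair clashes when both reach the same state with identical unread suffix — and to a fresh state only if none does.
a: 0a undefined. 0a->0: no, aaaaa/aaa meet in 0. Open state 1: 0a->1.
b: 0b undefined. 0b->0: no, bb/b meet in 0. 0b->1: no, aa/ba meet in 1 with "a" left. Open state 2: 0b->2.
c: 0c undefined. 0c->0: ok.
aa: 1a undefined. 1a->0: no, aaaaa/aaa meet in 1. 1a->1: no, aaaaa/aaa meet in 1. 1a->2: no, aa/b meet in 2. Open state 3: 1a->3.
ab: 1b undefined. 1b->0: no, a/aba meet in 1. 1b->1: no, aa/aba meet in 3. 1b->2: ok.
ac: 1c undefined. 1c->0: no, acacb/b meet in 2. 1c->1: no, acacb/aacb meet in 3 with "cb" left. 1c->2: ok.
ba: 2a undefined. 2a->0: no, acacb/b meet in 2. 2a->1: no, a/baba meet in 1. 2a->2: no, acacb/cabcb meet in 2 with "cb" left. 2a->3: no, acacb/aacb meet in 3 with "cb" left. Open state 4: 2a->4.
bb: 2b undefined. 2b->0: no, bbcac/b meet in 2. 2b->1: no, aa/bba meet in 3. 2b->2: no, bb/b meet in 2. 2b->3: ok.
bc: 2c undefined. 2c->0: ok.
aaa: 3a undefined. 3a->0: ok.
aab: 3b undefined. 3b->0: no, aaaaa/aabcbb meet in 3. 3b->1: no, a/bbbab meet in 1. 3b->2: no, aaaaa/aabb meet in 3. 3b->3: no, aaaaa/aabb meet in 3. 3b->4: no, cbcbab/aabb meet in 4 with "b" left. Open state 5: 3b->5.
aac: 3c undefined. 3c->0: no, bbcac/bbaab meet in 2. 3c->1: ok.
baa: 4a undefined. 4a->0: no, bbcac/baaca meet in 1. 4a->1: ok.
bab: 4b undefined. 4b->0: no, bbcac/baba meet in 1. 4b->1: no, aaaaa/baba meet in 3. 4b->2: no, cbcbab/bbaab meet in 2. 4b->3: ok.
aaba: 5a undefined. 5a->0: no, caabac/baba meet in 0. 5a->1: no, caabac/bbaab meet in 2. 5a->2: no, aaaaa/bbbab meet in 3. 5a->3: ok.
aabb: 5b undefined. 5b->0: ok.
aabc: 5c undefined. 5c->0: no, aaaaa/aabcbb meet in 3. 5c->1: no, aaaaa/aabcbb meet in 3. 5c->2: ok.
acac: 4c undefined. 4c->0: no, acacb/bbaab meet in 2. 4c->1: no, aaaaa/cbaccb meet in 3. 4c->2: ok.
All examples now run through 6 states with every (state, symbol) defined. Accept strings end in {1,3}, Reject strings end in {0,2,4,5}; accept={1,3}.

states=6 start=0 accept={1,3} delta: 0a->1 0b->2 0c->0 1a->3 1b->2 1c->2 2a->4 2b->3 2c->0 3a->0 3b->5 3c->1 4a->1 4b->3 4c->2 5a->3 5b->0 5c->2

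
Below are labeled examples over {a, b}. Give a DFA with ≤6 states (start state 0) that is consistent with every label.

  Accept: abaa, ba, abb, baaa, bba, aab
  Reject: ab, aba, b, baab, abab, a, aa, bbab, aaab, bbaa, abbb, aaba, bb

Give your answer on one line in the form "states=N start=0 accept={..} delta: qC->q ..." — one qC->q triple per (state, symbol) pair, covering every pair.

Grow the machine one transition at a time. Run the examples from 0; the earliest place one falls off (shortest prefix, ties alphabetical) gets sent to the lowest-numbered state that keeps every Accept/Reject pair distinguishable — a pair clashes when both reach the same state with identical unread suffix — and to a fresh state only if none does.
a: 0a undefined. 0a->0: no, ba/aba meet in 0 with "ba" left. Open state 1: 0a->1.
b: 0b undefined. 0b->0: no, ba/a meet in 1. 0b->1: no, abaa/bbaa meet in 1 with "baa" left. Open state 2: 0b->2.
aa: 1a undefined. 1a->0: no, ba/aaba meet in 2 with "a" left. 1a->1: no, aab/ab meet in 1 with "b" left. 1a->2: no, bba/aaba meet in 2 with "ba" left. Open state 3: 1a->3.
ab: 1b undefined. 1b->0: no, abaa/aa meet in 3. 1b->1: no, abb/ab meet in 1. 1b->2: no, ba/aba meet in 2 with "a" left. 1b->3: ok.
ba: 2a undefined. 2a->0: no, baaa/ab meet in 3. 2a->1: no, ba/a meet in 1. 2a->2: no, ba/b meet in 2. 2a->3: no, ba/ab meet in 3. Open state 4: 2a->4.
bb: 2b undefined. 2b->0: no, bba/a meet in 1. 2b->1: no, abb/bbab meet in 3 with "b" left. 2b->2: ok.
aaa: 3a undefined. 3a->0: no, abaa/a meet in 1. 3a->1: no, abaa/ab meet in 3. 3a->2: ok.
aab: 3b undefined. 3b->0: ok.
baa: 4a undefined. 4a->0: no, abb/bbaa meet in 0. 4a->1: no, baaa/ab meet in 3. 4a->2: ok.
bbab: 4b undefined. 4b->0: no, abb/bbab meet in 0. 4b->1: ok.
All examples now run through 5 states with every (state, symbol) defined. Accept strings end in {0,4}, Reject strings end in {1,2,3}; accept={0,4}.

states=5 start=0 accept={0,4} delta: 0a->1 0b->2 1a->3 1b->3 2a->4 2b->2 3a->2 3b->0 4a->2 4b->1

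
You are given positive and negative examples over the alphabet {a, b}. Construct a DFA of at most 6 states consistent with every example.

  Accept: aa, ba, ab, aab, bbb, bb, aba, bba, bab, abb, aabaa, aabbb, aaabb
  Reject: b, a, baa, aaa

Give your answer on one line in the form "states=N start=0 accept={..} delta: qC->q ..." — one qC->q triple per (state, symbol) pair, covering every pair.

states=4 start=0 accept={2,3} delta: 0a->1 0b->1 1a->2 1b->3 2a->0 2b->3 3a->3 3b->2

Grow the machine one transition at a time. Run the examples from 0; the earliest place one falls off (shortest prefix, ties alphabetical) gets sent to the lowest-numbered state that keeps every Accept/Reject pair distinguishable — a pair clashes when both reach the same state with identical unread suffix — and to a fresh state only if none does.
a: 0a undefined. 0a->0: no, aa/a meet in 0. Open state 1: 0a->1.
b: 0b undefined. 0b->0: no, aa/baa meet in 1 with "a" left. 0b->1: ok.
aa: 1a undefined. 1a->0: no, aab/b meet in 1. 1a->1: no, aa/b meet in 1. Open state 2: 1a->2.
ab: 1b undefined. 1b->0: no, bbb/b meet in 1. 1b->1: no, ab/b meet in 1. 1b->2: no, aba/baa meet in 2 with "a" left. Open state 3: 1b->3.
aaa: 2a undefined. 2a->0: ok.
aab: 2b undefined. 2b->0: no, aab/baa meet in 0. 2b->1: no, aab/b meet in 1. 2b->2: no, aabaa/b meet in 1. 2b->3: ok.
aba: 3a undefined. 3a->0: no, aba/baa meet in 0. 3a->1: no, aba/b meet in 1. 3a->2: no, aabaa/baa meet in 0. 3a->3: ok.
abb: 3b undefined. 3b->0: no, bbb/baa meet in 0. 3b->1: no, bbb/b meet in 1. 3b->2: ok.
All examples now run through 4 states with every (state, symbol) defined. Accept strings end in {2,3}, Reject strings end in {0,1}; accept={2,3}.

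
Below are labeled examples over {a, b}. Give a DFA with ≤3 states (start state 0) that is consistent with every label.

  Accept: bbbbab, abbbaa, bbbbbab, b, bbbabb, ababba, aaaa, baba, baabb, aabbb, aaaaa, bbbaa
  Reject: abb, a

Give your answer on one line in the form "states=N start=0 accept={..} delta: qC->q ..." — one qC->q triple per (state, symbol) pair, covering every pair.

Grow the machine one transition at a time. Run the examples from 0; the earliest place one falls off (shortest prefix, ties alphabetical) gets sent to the lowest-numbered state that keeps every Accept/Reject pair distinguishable — a pair clashes when both reach the same state with identical unread suffix — and to a fresh state only if none does.
a: 0a undefined. 0a->0: no, aaaa/a meet in 0. Open state 1: 0a->1.
b: 0b undefined. 0b->0: no, bbbabb/abb meet in 1 with "bb" left. 0b->1: no, b/a meet in 1. Open state 2: 0b->2.
aa: 1a undefined. 1a->0: no, aaaaa/a meet in 1. 1a->1: no, aaaa/a meet in 1. 1a->2: ok.
ab: 1b undefined. 1b->0: no, b/abb meet in 2. 1b->1: ok.
ba: 2a undefined. 2a->0: no, aaaa/abb meet in 1. 2a->1: no, abbbaa/abb meet in 1. 2a->2: ok.
bb: 2b undefined. 2b->0: no, bbbbab/abb meet in 1. 2b->1: no, bbbbab/abb meet in 1. 2b->2: ok.
All examples now run through 3 states with every (state, symbol) defined. Accept strings end in {2}, Reject strings end in {1}; accept={2}.

states=3 start=0 accept={2} delta: 0a->1 0b->2 1a->2 1b->1 2a->2 2b->2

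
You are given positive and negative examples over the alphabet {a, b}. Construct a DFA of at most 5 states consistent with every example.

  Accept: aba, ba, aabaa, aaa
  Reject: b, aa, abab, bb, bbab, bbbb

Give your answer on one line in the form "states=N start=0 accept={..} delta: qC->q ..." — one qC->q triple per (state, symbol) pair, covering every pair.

states=3 start=0 accept={1} delta: 0a->1 0b->0 1a->2 1b->0 2a->1 2b->1

Fold the examples into a partial DFA from state 0: repeatedly fix the first undefined (state, symbol) met by the shortest-then-alphabetical prefix, trying targets in increasing order and rejecting any under which an Accept and a Reject string meet in one state with the same remainder; add a state when all current targets are rejected. Accepting states are where Accept strings end.
a: 0a undefined. 0a->0: no, aaa/aa meet in 0. Open state 1: 0a->1.
b: 0b undefined. 0b->0: ok.
aa: 1a undefined. 1a->0: no, aabaa/b meet in 0. 1a->1: no, ba/aa meet in 1. Open state 2: 1a->2.
ab: 1b undefined. 1b->0: ok.
aaa: 2a undefined. 2a->0: no, aaa/b meet in 0. 2a->1: ok.
aab: 2b undefined. 2b->0: no, aabaa/aa meet in 2. 2b->1: ok.
All examples now run through 3 states with every (state, symbol) defined. Accept strings end in {1}, Reject strings end in {0,2}; accept={1}.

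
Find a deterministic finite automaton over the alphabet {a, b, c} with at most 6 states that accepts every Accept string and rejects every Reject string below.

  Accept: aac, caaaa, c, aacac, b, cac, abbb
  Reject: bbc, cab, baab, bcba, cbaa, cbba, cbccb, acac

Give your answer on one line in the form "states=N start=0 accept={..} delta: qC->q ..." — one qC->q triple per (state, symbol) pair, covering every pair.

State merging on the prefix tree: take the shortest (then alphabetical) example prefix whose next move is undefined and point that move at state 0, else 1, else 2, ...; a target is out if some Accept/Reject pair would then sit in one state with the same input left (inseparable). If every existing state is out, open a new one.
a: 0a undefined. 0a->0: no, aacac/acac meet in 0 with "cac" left. Open state 1: 0a->1.
b: 0b undefined. 0b->0: no, c/bbc meet in 0 with "c" left. 0b->1: ok.
c: 0c undefined. 0c->0: ok.
aa: 1a undefined. 1a->0: no, b/cbaa meet in 1. 1a->1: no, caaaa/cbaa meet in 1. Open state 2: 1a->2.
ab: 1b undefined. 1b->0: no, c/bbc meet in 0. 1b->1: no, b/cab meet in 1. 1b->2: no, aac/bbc meet in 2 with "c" left. Open state 3: 1b->3.
ac: 1c undefined. 1c->0: no, c/acac meet in 0. 1c->1: no, aac/acac meet in 2 with "c" left. 1c->2: ok.
aac: 2c undefined. 2c->0: no, b/cbccb meet in 1. 2c->1: ok.
abb: 3b undefined. 3b->0: ok.
aca: 2a undefined. 2a->0: no, aac/baab meet in 1. 2a->1: no, aac/cbaa meet in 1. 2a->2: no, aac/acac meet in 1. 2a->3: no, caaaa/cbba meet in 3 with "a" left. Open state 4: 2a->4.
bbc: 3c undefined. 3c->0: no, c/bbc meet in 0. 3c->1: no, aac/bbc meet in 1. 3c->2: no, cac/bbc meet in 2. 3c->3: ok.
bcb: 2b undefined. 2b->0: no, aac/bcba meet in 1. 2b->1: no, cac/bcba meet in 2. 2b->2: ok.
acac: 4c undefined. 4c->0: no, c/acac meet in 0. 4c->1: no, aac/acac meet in 1. 4c->2: no, cac/acac meet in 2. 4c->3: ok.
baab: 4b undefined. 4b->0: no, c/baab meet in 0. 4b->1: no, aac/baab meet in 1. 4b->2: no, cac/baab meet in 2. 4b->3: ok.
cbba: 3a undefined. 3a->0: no, c/cbba meet in 0. 3a->1: no, aac/cbba meet in 1. 3a->2: no, cac/cbba meet in 2. 3a->3: ok.
caaaa: 4a undefined. 4a->0: ok.
All examples now run through 5 states with every (state, symbol) defined. Accept strings end in {0,1,2}, Reject strings end in {3,4}; accept={0,1,2}.

states=5 start=0 accept={0,1,2} delta: 0a->1 0b->1 0c->0 1a->2 1b->3 1c->2 2a->4 2b->2 2c->1 3a->3 3b->0 3c->3 4a->0 4b->3 4c->3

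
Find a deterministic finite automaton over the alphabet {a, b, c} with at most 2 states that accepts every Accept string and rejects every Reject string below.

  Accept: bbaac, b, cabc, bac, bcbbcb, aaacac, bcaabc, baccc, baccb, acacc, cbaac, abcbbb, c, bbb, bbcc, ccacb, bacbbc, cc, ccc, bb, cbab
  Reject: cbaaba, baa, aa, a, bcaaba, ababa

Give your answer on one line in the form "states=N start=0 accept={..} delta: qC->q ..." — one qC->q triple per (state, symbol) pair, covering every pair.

states=2 start=0 accept={1} delta: 0a->0 0b->1 0c->1 1a->0 1b->1 1c->1

Fold the examples into a partial DFA from state 0: repeatedly fix the first undefined (state, symbol) met by the shortest-then-alphabetical prefix, trying targets in increasing order and rejecting any under which an Accept and a Reject string meet in one state with the same remainder; add a state when all current targets are rejected. Accepting states are where Accept strings end.
a: 0a undefined. 0a->0: ok.
b: 0b undefined. 0b->0: no, b/baa meet in 0. Open state 1: 0b->1.
c: 0c undefined. 0c->0: no, aaacac/aa meet in 0. 0c->1: ok.
ba: 1a undefined. 1a->0: ok.
bb: 1b undefined. 1b->0: no, bb/cbaaba meet in 0. 1b->1: ok.
bc: 1c undefined. 1c->0: no, cabc/cbaaba meet in 0. 1c->1: ok.
All examples now run through 2 states with every (state, symbol) defined. Accept strings end in {1}, Reject strings end in {0}; accept={1}.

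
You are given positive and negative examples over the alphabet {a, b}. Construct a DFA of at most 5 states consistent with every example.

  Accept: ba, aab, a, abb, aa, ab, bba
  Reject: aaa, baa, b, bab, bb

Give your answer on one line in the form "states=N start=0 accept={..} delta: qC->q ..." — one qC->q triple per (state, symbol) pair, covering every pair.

Fold the examples into a partial DFA from state 0: repeatedly fix the first undefined (state, symbol) met by the shortest-then-alphabetical prefix, trying targets in increasing order and rejecting any under which an Accept and a Reject string meet in one state with the same remainder; add a state when all current targets are rejected. Accepting states are where Accept strings end.
a: 0a undefined. 0a->0: no, aab/b meet in 0 with "b" left. Open state 1: 0a->1.
b: 0b undefined. 0b->0: no, aa/baa meet in 1 with "a" left. 0b->1: no, aab/bab meet in 1 with "ab" left. Open state 2: 0b->2.
aa: 1a undefined. 1a->0: no, aab/b meet in 2. 1a->1: no, a/aaa meet in 1. 1a->2: no, ba/aaa meet in 2 with "a" left. Open state 3: 1a->3.
ab: 1b undefined. 1b->0: no, abb/b meet in 2. 1b->1: ok.
ba: 2a undefined. 2a->0: no, a/baa meet in 1. 2a->1: no, ba/bab meet in 1. 2a->2: no, ba/baa meet in 2. 2a->3: no, aab/bab meet in 3 with "b" left. Open state 4: 2a->4.
bb: 2b undefined. 2b->0: ok.
aaa: 3a undefined. 3a->0: ok.
aab: 3b undefined. 3b->0: no, aab/aaa meet in 0. 3b->1: ok.
baa: 4a undefined. 4a->0: ok.
bab: 4b undefined. 4b->0: ok.
All examples now run through 5 states with every (state, symbol) defined. Accept strings end in {1,3,4}, Reject strings end in {0,2}; accept={1,3,4}.

states=5 start=0 accept={1,3,4} delta: 0a->1 0b->2 1a->3 1b->1 2a->4 2b->0 3a->0 3b->1 4a->0 4b->0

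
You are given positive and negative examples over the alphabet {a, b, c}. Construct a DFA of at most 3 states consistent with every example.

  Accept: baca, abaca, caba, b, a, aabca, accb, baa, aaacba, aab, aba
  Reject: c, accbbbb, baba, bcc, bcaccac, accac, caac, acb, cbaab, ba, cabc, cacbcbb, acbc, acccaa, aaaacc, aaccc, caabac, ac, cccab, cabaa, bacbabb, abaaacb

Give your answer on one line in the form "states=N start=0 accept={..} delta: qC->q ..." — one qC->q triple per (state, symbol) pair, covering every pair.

Grow the machine one transition at a time. Run the examples from 0; the earliest place one falls off (shortest prefix, ties alphabetical) gets sent to the lowest-numbered state that keeps every Accept/Reject pair distinguishable — a pair clashes when both reach the same state with identical unread suffix — and to a fresh state only if none does.
a: 0a undefined. 0a->0: no, aba/ba meet in 0 with "ba" left. Open state 1: 0a->1.
b: 0b undefined. 0b->0: no, a/ba meet in 1. 0b->1: ok.
c: 0c undefined. 0c->0: ok.
aa: 1a undefined. 1a->0: ok.
ab: 1b undefined. 1b->0: ok.
ac: 1c undefined. 1c->0: no, baca/acb meet in 1. 1c->1: no, baca/accbbbb meet in 1. Open state 2: 1c->2.
acb: 2b undefined. 2b->0: ok.
acc: 2c undefined. 2c->0: ok.
bca: 2a undefined. 2a->0: no, abaca/c meet in 0. 2a->1: ok.
All examples now run through 3 states with every (state, symbol) defined. Accept strings end in {1}, Reject strings end in {0,2}; accept={1}.

states=3 start=0 accept={1} delta: 0a->1 0b->1 0c->0 1a->0 1b->0 1c->2 2a->1 2b->0 2c->0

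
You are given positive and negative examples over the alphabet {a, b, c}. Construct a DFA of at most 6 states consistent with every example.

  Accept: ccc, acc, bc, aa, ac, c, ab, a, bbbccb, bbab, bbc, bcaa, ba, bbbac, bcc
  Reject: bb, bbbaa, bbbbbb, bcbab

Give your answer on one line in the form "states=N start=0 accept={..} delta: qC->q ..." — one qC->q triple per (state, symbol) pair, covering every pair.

states=5 start=0 accept={0,1,3} delta: 0a->0 0b->1 0c->0 1a->0 1b->2 1c->3 2a->0 2b->4 2c->0 3a->0 3b->4 3c->0 4a->4 4b->2 4c->0

Fold the examples into a partial DFA from state 0: repeatedly fix the first undefined (state, symbol) met by the shortest-then-alphabetical prefix, trying targets in increasing order and rejecting any under which an Accept and a Reject string meet in one state with the same remainder; add a state when all current targets are rejected. Accepting states are where Accept strings end.
a: 0a undefined. 0a->0: ok.
b: 0b undefined. 0b->0: no, aa/bb meet in 0. Open state 1: 0b->1.
c: 0c undefined. 0c->0: ok.
ba: 1a undefined. 1a->0: ok.
bb: 1b undefined. 1b->0: no, ccc/bb meet in 0. 1b->1: no, ccc/bbbaa meet in 0. Open state 2: 1b->2.
bc: 1c undefined. 1c->0: no, ab/bcbab meet in 1. 1c->1: no, bbab/bcbab meet in 2 with "ab" left. 1c->2: no, bc/bb meet in 2. Open state 3: 1c->3.
bba: 2a undefined. 2a->0: ok.
bbb: 2b undefined. 2b->0: no, ccc/bbbaa meet in 0. 2b->1: no, ccc/bbbaa meet in 0. 2b->2: no, ccc/bbbaa meet in 0. 2b->3: no, bcaa/bbbaa meet in 3 with "aa" left. Open state 4: 2b->4.
bbc: 2c undefined. 2c->0: ok.
bca: 3a undefined. 3a->0: ok.
bcb: 3b undefined. 3b->0: no, ab/bcbab meet in 1. 3b->1: no, ab/bcbab meet in 1. 3b->2: no, ab/bcbab meet in 1. 3b->3: no, ab/bcbab meet in 1. 3b->4: ok.
bcc: 3c undefined. 3c->0: ok.
bbba: 4a undefined. 4a->0: no, ccc/bbbaa meet in 0. 4a->1: no, ccc/bbbaa meet in 0. 4a->2: no, ccc/bbbaa meet in 0. 4a->3: no, ccc/bbbaa meet in 0. 4a->4: ok.
bbbb: 4b undefined. 4b->0: no, ccc/bcbab meet in 0. 4b->1: no, ab/bcbab meet in 1. 4b->2: ok.
bbbc: 4c undefined. 4c->0: ok.
All examples now run through 5 states with every (state, symbol) defined. Accept strings end in {0,1,3}, Reject strings end in {2,4}; accept={0,1,3}.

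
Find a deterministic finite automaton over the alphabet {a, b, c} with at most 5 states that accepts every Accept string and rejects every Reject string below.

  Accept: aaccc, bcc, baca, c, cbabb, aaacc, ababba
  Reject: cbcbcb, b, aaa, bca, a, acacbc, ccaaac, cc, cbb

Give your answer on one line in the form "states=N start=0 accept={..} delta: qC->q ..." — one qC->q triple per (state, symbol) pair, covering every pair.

states=5 start=0 accept={0,2} delta: 0a->1 0b->1 0c->2 1a->0 1b->0 1c->3 2a->0 2b->3 2c->3 3a->4 3b->1 3c->0 4a->0 4b->1 4c->0

Fold the examples into a partial DFA from state 0: repeatedly fix the first undefined (state, symbol) met by the shortest-then-alphabetical prefix, trying targets in increasing order and rejecting any under which an Accept and a Reject string meet in one state with the same remainder; add a state when all current targets are rejected. Accepting states are where Accept strings end.
a: 0a undefined. 0a->0: no, aaacc/cc meet in 0 with "cc" left. Open state 1: 0a->1.
b: 0b undefined. 0b->0: no, bcc/cc meet in 0 with "cc" left. 0b->1: ok.
c: 0c undefined. 0c->0: no, c/cc meet in 0. 0c->1: no, c/b meet in 1. Open state 2: 0c->2.
aa: 1a undefined. 1a->0: ok.
ab: 1b undefined. 1b->0: ok.
ac: 1c undefined. 1c->0: no, ababba/acacbc meet in 0. 1c->1: no, bcc/b meet in 1. 1c->2: no, bcc/cc meet in 2 with "c" left. Open state 3: 1c->3.
cb: 2b undefined. 2b->0: no, cbabb/b meet in 1. 2b->1: no, cbabb/cbb meet in 0. 2b->2: no, c/cbb meet in 2. 2b->3: ok.
cc: 2c undefined. 2c->0: no, ababba/cc meet in 0. 2c->1: no, c/ccaaac meet in 2. 2c->2: no, aaccc/cc meet in 2. 2c->3: ok.
aca: 3a undefined. 3a->0: no, aaccc/acacbc meet in 3 with "c" left. 3a->1: no, cbabb/b meet in 1. 3a->2: no, c/bca meet in 2. 3a->3: no, aaccc/ccaaac meet in 3 with "c" left. Open state 4: 3a->4.
bcc: 3c undefined. 3c->0: ok.
cbb: 3b undefined. 3b->0: no, aaccc/cbcbcb meet in 0. 3b->1: ok.
acac: 4c undefined. 4c->0: ok.
baca: 2a undefined. 2a->0: ok.
cbab: 4b undefined. 4b->0: no, cbabb/cbcbcb meet in 1. 4b->1: ok.
ccaa: 4a undefined. 4a->0: ok.
All examples now run through 5 states with every (state, symbol) defined. Accept strings end in {0,2}, Reject strings end in {1,3,4}; accept={0,2}.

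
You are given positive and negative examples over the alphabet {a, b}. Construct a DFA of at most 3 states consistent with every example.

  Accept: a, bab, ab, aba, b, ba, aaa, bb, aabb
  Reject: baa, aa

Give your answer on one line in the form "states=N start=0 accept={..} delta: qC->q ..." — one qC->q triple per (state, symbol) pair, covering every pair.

states=3 start=0 accept={0,1} delta: 0a->1 0b->0 1a->2 1b->0 2a->0 2b->0

Fold the examples into a partial DFA from state 0: repeatedly fix the first undefined (state, symbol) met by the shortest-then-alphabetical prefix, trying targets in increasing order and rejecting any under which an Accept and a Reject string meet in one state with the same remainder; add a state when all current targets are rejected. Accepting states are where Accept strings end.
a: 0a undefined. 0a->0: no, a/aa meet in 0. Open state 1: 0a->1.
b: 0b undefined. 0b->0: ok.
aa: 1a undefined. 1a->0: no, b/baa meet in 0. 1a->1: no, a/baa meet in 1. Open state 2: 1a->2.
ab: 1b undefined. 1b->0: ok.
aaa: 2a undefined. 2a->0: ok.
aab: 2b undefined. 2b->0: ok.
All examples now run through 3 states with every (state, symbol) defined. Accept strings end in {0,1}, Reject strings end in {2}; accept={0,1}.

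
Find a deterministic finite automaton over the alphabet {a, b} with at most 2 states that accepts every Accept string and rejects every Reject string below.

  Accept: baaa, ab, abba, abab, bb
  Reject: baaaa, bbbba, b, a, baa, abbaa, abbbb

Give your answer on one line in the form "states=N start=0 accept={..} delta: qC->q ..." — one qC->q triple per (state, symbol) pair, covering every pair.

Fold the examples into a partial DFA from state 0: repeatedly fix the first undefined (state, symbol) met by the shortest-then-alphabetical prefix, trying targets in increasing order and rejecting any under which an Accept and a Reject string meet in one state with the same remainder; add a state when all current targets are rejected. Accepting states are where Accept strings end.
a: 0a undefined. 0a->0: no, ab/b meet in 0 with "b" left. Open state 1: 0a->1.
b: 0b undefined. 0b->0: no, bb/b meet in 0. 0b->1: ok.
ab: 1b undefined. 1b->0: ok.
ba: 1a undefined. 1a->0: ok.
All examples now run through 2 states with every (state, symbol) defined. Accept strings end in {0}, Reject strings end in {1}; accept={0}.

states=2 start=0 accept={0} delta: 0a->1 0b->1 1a->0 1b->0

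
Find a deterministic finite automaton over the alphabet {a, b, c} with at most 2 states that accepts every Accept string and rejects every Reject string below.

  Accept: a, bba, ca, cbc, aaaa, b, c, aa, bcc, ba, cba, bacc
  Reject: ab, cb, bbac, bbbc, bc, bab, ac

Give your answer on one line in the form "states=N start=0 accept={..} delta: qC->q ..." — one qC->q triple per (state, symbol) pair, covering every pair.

states=2 start=0 accept={1} delta: 0a->1 0b->1 0c->1 1a->1 1b->0 1c->0

Fold the examples into a partial DFA from state 0: repeatedly fix the first undefined (state, symbol) met by the shortest-then-alphabetical prefix, trying targets in increasing order and rejecting any under which an Accept and a Reject string meet in one state with the same remainder; add a state when all current targets are rejected. Accepting states are where Accept strings end.
a: 0a undefined. 0a->0: no, b/ab meet in 0 with "b" left. Open state 1: 0a->1.
b: 0b undefined. 0b->0: no, c/bbbc meet in 0 with "c" left. 0b->1: ok.
c: 0c undefined. 0c->0: no, a/cb meet in 1. 0c->1: ok.
aa: 1a undefined. 1a->0: no, a/bab meet in 1. 1a->1: ok.
ab: 1b undefined. 1b->0: ok.
ac: 1c undefined. 1c->0: ok.
All examples now run through 2 states with every (state, symbol) defined. Accept strings end in {1}, Reject strings end in {0}; accept={1}.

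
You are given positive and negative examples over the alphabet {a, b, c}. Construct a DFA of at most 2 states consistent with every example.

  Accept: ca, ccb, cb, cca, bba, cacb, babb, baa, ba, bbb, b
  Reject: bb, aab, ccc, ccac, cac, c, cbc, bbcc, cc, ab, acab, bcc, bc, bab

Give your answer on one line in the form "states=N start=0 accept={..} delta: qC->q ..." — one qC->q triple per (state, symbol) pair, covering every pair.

states=2 start=0 accept={1} delta: 0a->1 0b->1 0c->0 1a->1 1b->0 1c->0

Fold the examples into a partial DFA from state 0: repeatedly fix the first undefined (state, symbol) met by the shortest-then-alphabetical prefix, trying targets in increasing order and rejecting any under which an Accept and a Reject string meet in one state with the same remainder; add a state when all current targets are rejected. Accepting states are where Accept strings end.
a: 0a undefined. 0a->0: no, b/aab meet in 0 with "b" left. Open state 1: 0a->1.
b: 0b undefined. 0b->0: no, bbb/bb meet in 0. 0b->1: ok.
c: 0c undefined. 0c->0: ok.
aa: 1a undefined. 1a->0: no, ca/aab meet in 1. 1a->1: ok.
ab: 1b undefined. 1b->0: ok.
ac: 1c undefined. 1c->0: ok.
All examples now run through 2 states with every (state, symbol) defined. Accept strings end in {1}, Reject strings end in {0}; accept={1}.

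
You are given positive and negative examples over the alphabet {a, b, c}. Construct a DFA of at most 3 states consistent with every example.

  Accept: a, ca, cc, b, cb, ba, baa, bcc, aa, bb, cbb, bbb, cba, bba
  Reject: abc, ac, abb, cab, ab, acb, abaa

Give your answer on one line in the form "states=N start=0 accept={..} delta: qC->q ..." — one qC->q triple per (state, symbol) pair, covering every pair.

states=3 start=0 accept={0,1} delta: 0a->1 0b->0 0c->0 1a->0 1b->2 1c->2 2a->2 2b->2 2c->2

Grow the machine one transition at a time. Run the examples from 0; the earliest place one falls off (shortest prefix, ties alphabetical) gets sent to the lowest-numbered state that keeps every Accept/Reject pair distinguishable — a pair clashes when both reach the same state with identical unread suffix — and to a fresh state only if none does.
a: 0a undefined. 0a->0: no, b/ab meet in 0 with "b" left. Open state 1: 0a->1.
b: 0b undefined. 0b->0: ok.
c: 0c undefined. 0c->0: ok.
aa: 1a undefined. 1a->0: ok.
ab: 1b undefined. 1b->0: no, cc/abc meet in 0. 1b->1: no, a/abb meet in 1. Open state 2: 1b->2.
ac: 1c undefined. 1c->0: no, cc/ac meet in 0. 1c->1: no, a/ac meet in 1. 1c->2: ok.
aba: 2a undefined. 2a->0: no, a/abaa meet in 1. 2a->1: no, cc/abaa meet in 0. 2a->2: ok.
abb: 2b undefined. 2b->0: no, cc/abb meet in 0. 2b->1: no, a/abb meet in 1. 2b->2: ok.
abc: 2c undefined. 2c->0: no, cc/abc meet in 0. 2c->1: no, a/abc meet in 1. 2c->2: ok.
All examples now run through 3 states with every (state, symbol) defined. Accept strings end in {0,1}, Reject strings end in {2}; accept={0,1}.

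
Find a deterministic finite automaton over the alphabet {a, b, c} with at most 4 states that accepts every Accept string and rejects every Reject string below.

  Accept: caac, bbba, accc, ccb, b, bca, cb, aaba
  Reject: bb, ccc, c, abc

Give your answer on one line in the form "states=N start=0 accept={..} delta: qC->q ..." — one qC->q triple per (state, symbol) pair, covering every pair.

Grow the machine one transition at a time. Run the examples from 0; the earliest place one falls off (shortest prefix, ties alphabetical) gets sent to the lowest-numbered state that keeps every Accept/Reject pair distinguishable — a pair clashes when both reach the same state with identical unread suffix — and to a fresh state only if none does.
a: 0a undefined. 0a->0: no, accc/ccc meet in 0 with "ccc" left. Open state 1: 0a->1.
b: 0b undefined. 0b->0: no, b/bb meet in 0. 0b->1: ok.
c: 0c undefined. 0c->0: ok.
aa: 1a undefined. 1a->0: no, caac/ccc meet in 0. 1a->1: ok.
ab: 1b undefined. 1b->0: ok.
ac: 1c undefined. 1c->0: no, caac/bb meet in 0. 1c->1: ok.
All examples now run through 2 states with every (state, symbol) defined. Accept strings end in {1}, Reject strings end in {0}; accept={1}.

states=2 start=0 accept={1} delta: 0a->1 0b->1 0c->0 1a->1 1b->0 1c->1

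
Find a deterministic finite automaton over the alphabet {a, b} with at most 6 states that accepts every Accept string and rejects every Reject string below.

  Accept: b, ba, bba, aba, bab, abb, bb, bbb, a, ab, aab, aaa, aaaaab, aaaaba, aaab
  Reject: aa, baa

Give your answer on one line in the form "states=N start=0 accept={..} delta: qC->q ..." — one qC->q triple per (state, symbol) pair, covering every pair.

states=3 start=0 accept={0,1} delta: 0a->1 0b->0 1a->2 1b->0 2a->0 2b->0

Fold the examples into a partial DFA from state 0: repeatedly fix the first undefined (state, symbol) met by the shortest-then-alphabetical prefix, trying targets in increasing order and rejecting any under which an Accept and a Reject string meet in one state with the same remainder; add a state when all current targets are rejected. Accepting states are where Accept strings end.
a: 0a undefined. 0a->0: no, a/aa meet in 0. Open state 1: 0a->1.
b: 0b undefined. 0b->0: ok.
aa: 1a undefined. 1a->0: no, b/aa meet in 0. 1a->1: no, ba/aa meet in 1. Open state 2: 1a->2.
ab: 1b undefined. 1b->0: ok.
aaa: 2a undefined. 2a->0: ok.
aab: 2b undefined. 2b->0: ok.
All examples now run through 3 states with every (state, symbol) defined. Accept strings end in {0,1}, Reject strings end in {2}; accept={0,1}.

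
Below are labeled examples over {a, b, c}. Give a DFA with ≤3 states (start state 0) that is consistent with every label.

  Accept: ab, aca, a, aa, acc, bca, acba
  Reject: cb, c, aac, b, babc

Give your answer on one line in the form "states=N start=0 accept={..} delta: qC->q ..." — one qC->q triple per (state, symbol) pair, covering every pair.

State merging on the prefix tree: take the shortest (then alphabetical) example prefix whose next move is undefined and point that move at state 0, else 1, else 2, ...; a target is out if some Accept/Reject pair would then sit in one state with the same input left (inseparable). If every existing state is out, open a new one.
a: 0a undefined. 0a->0: no, ab/b meet in 0 with "b" left. Open state 1: 0a->1.
b: 0b undefined. 0b->0: ok.
c: 0c undefined. 0c->0: ok.
aa: 1a undefined. 1a->0: no, aa/cb meet in 0. 1a->1: ok.
ab: 1b undefined. 1b->0: no, ab/cb meet in 0. 1b->1: ok.
ac: 1c undefined. 1c->0: no, acc/cb meet in 0. 1c->1: no, ab/aac meet in 1. Open state 2: 1c->2.
aca: 2a undefined. 2a->0: no, aca/cb meet in 0. 2a->1: ok.
acb: 2b undefined. 2b->0: ok.
acc: 2c undefined. 2c->0: no, acc/cb meet in 0. 2c->1: ok.
All examples now run through 3 states with every (state, symbol) defined. Accept strings end in {1}, Reject strings end in {0,2}; accept={1}.

states=3 start=0 accept={1} delta: 0a->1 0b->0 0c->0 1a->1 1b->1 1c->2 2a->1 2b->0 2c->1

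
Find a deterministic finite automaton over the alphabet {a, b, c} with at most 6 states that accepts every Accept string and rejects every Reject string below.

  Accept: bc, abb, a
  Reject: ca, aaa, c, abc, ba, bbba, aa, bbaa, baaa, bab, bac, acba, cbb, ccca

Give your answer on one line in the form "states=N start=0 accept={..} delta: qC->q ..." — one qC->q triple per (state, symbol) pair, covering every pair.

State merging on the prefix tree: take the shortest (then alphabetical) example prefix whose next move is undefined and point that move at state 0, else 1, else 2, ...; a target is out if some Accept/Reject pair would then sit in one state with the same input left (inseparable). If every existing state is out, open a new one.
a: 0a undefined. 0a->0: no, bc/abc meet in 0 with "bc" left. Open state 1: 0a->1.
b: 0b undefined. 0b->0: no, bc/c meet in 0 with "c" left. 0b->1: ok.
c: 0c undefined. 0c->0: no, a/ca meet in 1. 0c->1: no, abb/cbb meet in 1 with "bb" left. Open state 2: 0c->2.
aa: 1a undefined. 1a->0: no, a/aaa meet in 1. 1a->1: no, bc/bac meet in 1 with "c" left. 1a->2: ok.
ab: 1b undefined. 1b->0: ok.
ac: 1c undefined. 1c->0: ok.
ca: 2a undefined. 2a->0: no, bc/ca meet in 0. 2a->1: no, abb/ca meet in 1. 2a->2: ok.
cb: 2b undefined. 2b->0: no, bc/bab meet in 0. 2b->1: no, bc/cbb meet in 0. 2b->2: ok.
cc: 2c undefined. 2c->0: no, bc/bac meet in 0. 2c->1: no, abb/bac meet in 1. 2c->2: ok.
All examples now run through 3 states with every (state, symbol) defined. Accept strings end in {0,1}, Reject strings end in {2}; accept={0,1}.

states=3 start=0 accept={0,1} delta: 0a->1 0b->1 0c->2 1a->2 1b->0 1c->0 2a->2 2b->2 2c->2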